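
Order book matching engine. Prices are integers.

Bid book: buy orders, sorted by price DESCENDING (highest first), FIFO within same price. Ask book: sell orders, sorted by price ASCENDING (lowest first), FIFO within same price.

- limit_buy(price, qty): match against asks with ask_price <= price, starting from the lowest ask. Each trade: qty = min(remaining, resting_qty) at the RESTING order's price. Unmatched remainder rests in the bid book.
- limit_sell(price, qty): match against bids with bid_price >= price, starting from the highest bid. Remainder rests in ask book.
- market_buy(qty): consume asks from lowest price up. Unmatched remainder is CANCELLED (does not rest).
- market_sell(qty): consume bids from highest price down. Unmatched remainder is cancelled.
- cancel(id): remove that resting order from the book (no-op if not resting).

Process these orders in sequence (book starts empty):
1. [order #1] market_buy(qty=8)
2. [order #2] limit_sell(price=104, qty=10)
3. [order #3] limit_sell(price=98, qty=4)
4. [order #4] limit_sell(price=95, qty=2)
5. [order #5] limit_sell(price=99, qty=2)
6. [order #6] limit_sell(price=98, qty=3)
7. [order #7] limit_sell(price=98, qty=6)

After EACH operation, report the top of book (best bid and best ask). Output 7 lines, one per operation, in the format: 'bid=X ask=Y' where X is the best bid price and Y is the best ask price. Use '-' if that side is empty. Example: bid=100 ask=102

Answer: bid=- ask=-
bid=- ask=104
bid=- ask=98
bid=- ask=95
bid=- ask=95
bid=- ask=95
bid=- ask=95

Derivation:
After op 1 [order #1] market_buy(qty=8): fills=none; bids=[-] asks=[-]
After op 2 [order #2] limit_sell(price=104, qty=10): fills=none; bids=[-] asks=[#2:10@104]
After op 3 [order #3] limit_sell(price=98, qty=4): fills=none; bids=[-] asks=[#3:4@98 #2:10@104]
After op 4 [order #4] limit_sell(price=95, qty=2): fills=none; bids=[-] asks=[#4:2@95 #3:4@98 #2:10@104]
After op 5 [order #5] limit_sell(price=99, qty=2): fills=none; bids=[-] asks=[#4:2@95 #3:4@98 #5:2@99 #2:10@104]
After op 6 [order #6] limit_sell(price=98, qty=3): fills=none; bids=[-] asks=[#4:2@95 #3:4@98 #6:3@98 #5:2@99 #2:10@104]
After op 7 [order #7] limit_sell(price=98, qty=6): fills=none; bids=[-] asks=[#4:2@95 #3:4@98 #6:3@98 #7:6@98 #5:2@99 #2:10@104]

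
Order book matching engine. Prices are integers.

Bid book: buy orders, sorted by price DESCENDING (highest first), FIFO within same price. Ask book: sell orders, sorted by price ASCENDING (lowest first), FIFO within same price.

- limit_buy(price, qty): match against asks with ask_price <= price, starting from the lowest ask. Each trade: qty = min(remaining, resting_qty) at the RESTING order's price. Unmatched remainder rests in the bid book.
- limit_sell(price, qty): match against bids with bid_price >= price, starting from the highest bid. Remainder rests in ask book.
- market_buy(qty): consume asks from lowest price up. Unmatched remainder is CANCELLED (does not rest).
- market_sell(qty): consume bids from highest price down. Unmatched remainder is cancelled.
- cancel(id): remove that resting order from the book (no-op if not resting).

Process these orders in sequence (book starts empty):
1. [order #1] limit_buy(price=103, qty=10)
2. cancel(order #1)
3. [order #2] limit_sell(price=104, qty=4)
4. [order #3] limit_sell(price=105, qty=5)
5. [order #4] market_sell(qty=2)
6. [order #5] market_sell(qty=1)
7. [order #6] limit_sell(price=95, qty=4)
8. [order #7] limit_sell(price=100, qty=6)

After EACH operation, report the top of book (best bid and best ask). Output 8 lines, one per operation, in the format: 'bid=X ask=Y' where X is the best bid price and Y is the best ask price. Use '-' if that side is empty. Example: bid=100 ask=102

After op 1 [order #1] limit_buy(price=103, qty=10): fills=none; bids=[#1:10@103] asks=[-]
After op 2 cancel(order #1): fills=none; bids=[-] asks=[-]
After op 3 [order #2] limit_sell(price=104, qty=4): fills=none; bids=[-] asks=[#2:4@104]
After op 4 [order #3] limit_sell(price=105, qty=5): fills=none; bids=[-] asks=[#2:4@104 #3:5@105]
After op 5 [order #4] market_sell(qty=2): fills=none; bids=[-] asks=[#2:4@104 #3:5@105]
After op 6 [order #5] market_sell(qty=1): fills=none; bids=[-] asks=[#2:4@104 #3:5@105]
After op 7 [order #6] limit_sell(price=95, qty=4): fills=none; bids=[-] asks=[#6:4@95 #2:4@104 #3:5@105]
After op 8 [order #7] limit_sell(price=100, qty=6): fills=none; bids=[-] asks=[#6:4@95 #7:6@100 #2:4@104 #3:5@105]

Answer: bid=103 ask=-
bid=- ask=-
bid=- ask=104
bid=- ask=104
bid=- ask=104
bid=- ask=104
bid=- ask=95
bid=- ask=95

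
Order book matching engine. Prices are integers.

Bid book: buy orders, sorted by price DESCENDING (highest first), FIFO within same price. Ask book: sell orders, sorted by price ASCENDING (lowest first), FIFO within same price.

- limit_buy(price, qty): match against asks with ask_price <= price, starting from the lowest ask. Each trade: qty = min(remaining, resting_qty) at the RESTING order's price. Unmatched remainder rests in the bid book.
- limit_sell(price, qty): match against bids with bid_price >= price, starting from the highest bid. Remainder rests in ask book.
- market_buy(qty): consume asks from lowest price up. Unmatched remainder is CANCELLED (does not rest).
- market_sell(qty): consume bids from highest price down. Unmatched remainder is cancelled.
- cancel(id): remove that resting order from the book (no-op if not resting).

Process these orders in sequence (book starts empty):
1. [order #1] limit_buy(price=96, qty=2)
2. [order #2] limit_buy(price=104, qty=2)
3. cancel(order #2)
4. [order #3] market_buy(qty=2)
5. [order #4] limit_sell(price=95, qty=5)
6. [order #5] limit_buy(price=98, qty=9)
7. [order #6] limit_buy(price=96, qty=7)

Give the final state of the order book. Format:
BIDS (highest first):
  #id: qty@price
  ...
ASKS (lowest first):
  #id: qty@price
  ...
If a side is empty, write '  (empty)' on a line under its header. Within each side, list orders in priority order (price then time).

Answer: BIDS (highest first):
  #5: 6@98
  #6: 7@96
ASKS (lowest first):
  (empty)

Derivation:
After op 1 [order #1] limit_buy(price=96, qty=2): fills=none; bids=[#1:2@96] asks=[-]
After op 2 [order #2] limit_buy(price=104, qty=2): fills=none; bids=[#2:2@104 #1:2@96] asks=[-]
After op 3 cancel(order #2): fills=none; bids=[#1:2@96] asks=[-]
After op 4 [order #3] market_buy(qty=2): fills=none; bids=[#1:2@96] asks=[-]
After op 5 [order #4] limit_sell(price=95, qty=5): fills=#1x#4:2@96; bids=[-] asks=[#4:3@95]
After op 6 [order #5] limit_buy(price=98, qty=9): fills=#5x#4:3@95; bids=[#5:6@98] asks=[-]
After op 7 [order #6] limit_buy(price=96, qty=7): fills=none; bids=[#5:6@98 #6:7@96] asks=[-]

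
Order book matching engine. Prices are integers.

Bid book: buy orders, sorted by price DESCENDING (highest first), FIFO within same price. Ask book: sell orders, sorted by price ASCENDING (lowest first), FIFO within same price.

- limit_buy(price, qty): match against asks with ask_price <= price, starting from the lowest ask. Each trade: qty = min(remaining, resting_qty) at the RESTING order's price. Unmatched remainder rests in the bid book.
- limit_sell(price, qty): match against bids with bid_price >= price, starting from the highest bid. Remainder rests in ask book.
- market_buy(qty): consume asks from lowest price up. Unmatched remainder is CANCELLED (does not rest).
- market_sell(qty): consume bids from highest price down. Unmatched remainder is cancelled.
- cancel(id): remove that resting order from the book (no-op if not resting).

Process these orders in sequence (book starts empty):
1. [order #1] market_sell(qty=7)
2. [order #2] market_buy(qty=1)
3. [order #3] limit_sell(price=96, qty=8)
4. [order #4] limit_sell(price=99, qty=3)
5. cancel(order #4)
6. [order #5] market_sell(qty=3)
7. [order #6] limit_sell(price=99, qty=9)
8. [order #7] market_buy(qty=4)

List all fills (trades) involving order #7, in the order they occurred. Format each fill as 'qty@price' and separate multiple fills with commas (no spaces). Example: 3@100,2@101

After op 1 [order #1] market_sell(qty=7): fills=none; bids=[-] asks=[-]
After op 2 [order #2] market_buy(qty=1): fills=none; bids=[-] asks=[-]
After op 3 [order #3] limit_sell(price=96, qty=8): fills=none; bids=[-] asks=[#3:8@96]
After op 4 [order #4] limit_sell(price=99, qty=3): fills=none; bids=[-] asks=[#3:8@96 #4:3@99]
After op 5 cancel(order #4): fills=none; bids=[-] asks=[#3:8@96]
After op 6 [order #5] market_sell(qty=3): fills=none; bids=[-] asks=[#3:8@96]
After op 7 [order #6] limit_sell(price=99, qty=9): fills=none; bids=[-] asks=[#3:8@96 #6:9@99]
After op 8 [order #7] market_buy(qty=4): fills=#7x#3:4@96; bids=[-] asks=[#3:4@96 #6:9@99]

Answer: 4@96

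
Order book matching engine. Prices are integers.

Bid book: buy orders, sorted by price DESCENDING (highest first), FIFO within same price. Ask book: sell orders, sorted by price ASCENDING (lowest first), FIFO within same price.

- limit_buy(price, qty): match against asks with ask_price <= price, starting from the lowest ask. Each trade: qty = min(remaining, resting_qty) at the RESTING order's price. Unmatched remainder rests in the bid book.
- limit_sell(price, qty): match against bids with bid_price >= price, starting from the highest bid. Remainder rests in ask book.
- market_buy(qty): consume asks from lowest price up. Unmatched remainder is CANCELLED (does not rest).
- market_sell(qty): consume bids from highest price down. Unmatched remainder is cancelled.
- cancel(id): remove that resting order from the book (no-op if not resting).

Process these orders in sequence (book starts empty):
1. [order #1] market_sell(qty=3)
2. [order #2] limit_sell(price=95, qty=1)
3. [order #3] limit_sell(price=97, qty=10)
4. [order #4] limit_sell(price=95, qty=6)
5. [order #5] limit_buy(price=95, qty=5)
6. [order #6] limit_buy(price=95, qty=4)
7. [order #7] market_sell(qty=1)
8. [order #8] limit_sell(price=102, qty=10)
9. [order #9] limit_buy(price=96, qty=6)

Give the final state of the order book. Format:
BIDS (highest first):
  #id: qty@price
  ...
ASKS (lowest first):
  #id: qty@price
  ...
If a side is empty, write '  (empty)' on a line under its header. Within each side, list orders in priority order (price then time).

Answer: BIDS (highest first):
  #9: 6@96
  #6: 1@95
ASKS (lowest first):
  #3: 10@97
  #8: 10@102

Derivation:
After op 1 [order #1] market_sell(qty=3): fills=none; bids=[-] asks=[-]
After op 2 [order #2] limit_sell(price=95, qty=1): fills=none; bids=[-] asks=[#2:1@95]
After op 3 [order #3] limit_sell(price=97, qty=10): fills=none; bids=[-] asks=[#2:1@95 #3:10@97]
After op 4 [order #4] limit_sell(price=95, qty=6): fills=none; bids=[-] asks=[#2:1@95 #4:6@95 #3:10@97]
After op 5 [order #5] limit_buy(price=95, qty=5): fills=#5x#2:1@95 #5x#4:4@95; bids=[-] asks=[#4:2@95 #3:10@97]
After op 6 [order #6] limit_buy(price=95, qty=4): fills=#6x#4:2@95; bids=[#6:2@95] asks=[#3:10@97]
After op 7 [order #7] market_sell(qty=1): fills=#6x#7:1@95; bids=[#6:1@95] asks=[#3:10@97]
After op 8 [order #8] limit_sell(price=102, qty=10): fills=none; bids=[#6:1@95] asks=[#3:10@97 #8:10@102]
After op 9 [order #9] limit_buy(price=96, qty=6): fills=none; bids=[#9:6@96 #6:1@95] asks=[#3:10@97 #8:10@102]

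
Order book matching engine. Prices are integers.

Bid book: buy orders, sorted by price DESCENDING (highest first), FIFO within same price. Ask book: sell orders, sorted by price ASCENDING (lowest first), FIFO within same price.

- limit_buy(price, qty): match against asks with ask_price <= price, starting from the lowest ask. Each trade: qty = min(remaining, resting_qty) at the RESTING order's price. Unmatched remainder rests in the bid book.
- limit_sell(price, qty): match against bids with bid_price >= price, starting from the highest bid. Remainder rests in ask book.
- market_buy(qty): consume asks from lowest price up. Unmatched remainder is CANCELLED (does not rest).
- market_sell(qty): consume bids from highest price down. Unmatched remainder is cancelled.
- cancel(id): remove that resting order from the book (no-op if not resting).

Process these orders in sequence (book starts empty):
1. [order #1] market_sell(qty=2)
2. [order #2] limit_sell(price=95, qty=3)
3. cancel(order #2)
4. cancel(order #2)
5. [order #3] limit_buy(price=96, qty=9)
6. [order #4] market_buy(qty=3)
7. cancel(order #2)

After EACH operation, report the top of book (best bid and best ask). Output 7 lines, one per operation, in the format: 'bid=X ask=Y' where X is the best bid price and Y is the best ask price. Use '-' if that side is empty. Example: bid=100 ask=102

After op 1 [order #1] market_sell(qty=2): fills=none; bids=[-] asks=[-]
After op 2 [order #2] limit_sell(price=95, qty=3): fills=none; bids=[-] asks=[#2:3@95]
After op 3 cancel(order #2): fills=none; bids=[-] asks=[-]
After op 4 cancel(order #2): fills=none; bids=[-] asks=[-]
After op 5 [order #3] limit_buy(price=96, qty=9): fills=none; bids=[#3:9@96] asks=[-]
After op 6 [order #4] market_buy(qty=3): fills=none; bids=[#3:9@96] asks=[-]
After op 7 cancel(order #2): fills=none; bids=[#3:9@96] asks=[-]

Answer: bid=- ask=-
bid=- ask=95
bid=- ask=-
bid=- ask=-
bid=96 ask=-
bid=96 ask=-
bid=96 ask=-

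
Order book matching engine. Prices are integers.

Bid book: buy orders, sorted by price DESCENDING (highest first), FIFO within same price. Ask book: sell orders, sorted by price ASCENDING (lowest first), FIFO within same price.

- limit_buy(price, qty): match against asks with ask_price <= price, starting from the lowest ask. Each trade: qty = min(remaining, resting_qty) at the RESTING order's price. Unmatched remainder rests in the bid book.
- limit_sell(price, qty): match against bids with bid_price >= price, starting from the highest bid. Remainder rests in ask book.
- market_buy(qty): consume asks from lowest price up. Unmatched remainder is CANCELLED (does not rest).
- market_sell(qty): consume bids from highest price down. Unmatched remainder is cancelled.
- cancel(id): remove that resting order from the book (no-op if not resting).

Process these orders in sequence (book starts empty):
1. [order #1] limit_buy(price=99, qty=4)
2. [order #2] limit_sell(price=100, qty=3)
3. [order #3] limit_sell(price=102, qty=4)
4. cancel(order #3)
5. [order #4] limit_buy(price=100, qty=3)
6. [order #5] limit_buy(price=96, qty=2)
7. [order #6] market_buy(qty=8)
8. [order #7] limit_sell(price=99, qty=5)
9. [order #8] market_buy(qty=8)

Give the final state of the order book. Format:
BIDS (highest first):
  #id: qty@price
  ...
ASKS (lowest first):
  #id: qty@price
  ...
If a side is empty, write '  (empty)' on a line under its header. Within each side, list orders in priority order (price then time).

Answer: BIDS (highest first):
  #5: 2@96
ASKS (lowest first):
  (empty)

Derivation:
After op 1 [order #1] limit_buy(price=99, qty=4): fills=none; bids=[#1:4@99] asks=[-]
After op 2 [order #2] limit_sell(price=100, qty=3): fills=none; bids=[#1:4@99] asks=[#2:3@100]
After op 3 [order #3] limit_sell(price=102, qty=4): fills=none; bids=[#1:4@99] asks=[#2:3@100 #3:4@102]
After op 4 cancel(order #3): fills=none; bids=[#1:4@99] asks=[#2:3@100]
After op 5 [order #4] limit_buy(price=100, qty=3): fills=#4x#2:3@100; bids=[#1:4@99] asks=[-]
After op 6 [order #5] limit_buy(price=96, qty=2): fills=none; bids=[#1:4@99 #5:2@96] asks=[-]
After op 7 [order #6] market_buy(qty=8): fills=none; bids=[#1:4@99 #5:2@96] asks=[-]
After op 8 [order #7] limit_sell(price=99, qty=5): fills=#1x#7:4@99; bids=[#5:2@96] asks=[#7:1@99]
After op 9 [order #8] market_buy(qty=8): fills=#8x#7:1@99; bids=[#5:2@96] asks=[-]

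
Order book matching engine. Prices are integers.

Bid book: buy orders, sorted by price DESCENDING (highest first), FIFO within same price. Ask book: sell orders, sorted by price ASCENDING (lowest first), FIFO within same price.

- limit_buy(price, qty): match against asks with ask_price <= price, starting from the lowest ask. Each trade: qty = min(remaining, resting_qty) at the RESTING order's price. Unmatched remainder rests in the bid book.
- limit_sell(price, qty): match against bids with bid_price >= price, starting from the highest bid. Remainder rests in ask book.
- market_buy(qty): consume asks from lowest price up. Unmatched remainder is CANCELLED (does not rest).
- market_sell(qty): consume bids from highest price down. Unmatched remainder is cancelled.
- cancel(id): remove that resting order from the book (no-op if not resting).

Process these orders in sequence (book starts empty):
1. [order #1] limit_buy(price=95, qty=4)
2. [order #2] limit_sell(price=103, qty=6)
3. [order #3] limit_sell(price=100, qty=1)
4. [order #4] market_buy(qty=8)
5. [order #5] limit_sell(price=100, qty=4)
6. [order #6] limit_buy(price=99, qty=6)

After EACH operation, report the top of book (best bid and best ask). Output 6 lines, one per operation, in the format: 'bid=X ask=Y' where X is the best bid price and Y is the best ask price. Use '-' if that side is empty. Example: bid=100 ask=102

After op 1 [order #1] limit_buy(price=95, qty=4): fills=none; bids=[#1:4@95] asks=[-]
After op 2 [order #2] limit_sell(price=103, qty=6): fills=none; bids=[#1:4@95] asks=[#2:6@103]
After op 3 [order #3] limit_sell(price=100, qty=1): fills=none; bids=[#1:4@95] asks=[#3:1@100 #2:6@103]
After op 4 [order #4] market_buy(qty=8): fills=#4x#3:1@100 #4x#2:6@103; bids=[#1:4@95] asks=[-]
After op 5 [order #5] limit_sell(price=100, qty=4): fills=none; bids=[#1:4@95] asks=[#5:4@100]
After op 6 [order #6] limit_buy(price=99, qty=6): fills=none; bids=[#6:6@99 #1:4@95] asks=[#5:4@100]

Answer: bid=95 ask=-
bid=95 ask=103
bid=95 ask=100
bid=95 ask=-
bid=95 ask=100
bid=99 ask=100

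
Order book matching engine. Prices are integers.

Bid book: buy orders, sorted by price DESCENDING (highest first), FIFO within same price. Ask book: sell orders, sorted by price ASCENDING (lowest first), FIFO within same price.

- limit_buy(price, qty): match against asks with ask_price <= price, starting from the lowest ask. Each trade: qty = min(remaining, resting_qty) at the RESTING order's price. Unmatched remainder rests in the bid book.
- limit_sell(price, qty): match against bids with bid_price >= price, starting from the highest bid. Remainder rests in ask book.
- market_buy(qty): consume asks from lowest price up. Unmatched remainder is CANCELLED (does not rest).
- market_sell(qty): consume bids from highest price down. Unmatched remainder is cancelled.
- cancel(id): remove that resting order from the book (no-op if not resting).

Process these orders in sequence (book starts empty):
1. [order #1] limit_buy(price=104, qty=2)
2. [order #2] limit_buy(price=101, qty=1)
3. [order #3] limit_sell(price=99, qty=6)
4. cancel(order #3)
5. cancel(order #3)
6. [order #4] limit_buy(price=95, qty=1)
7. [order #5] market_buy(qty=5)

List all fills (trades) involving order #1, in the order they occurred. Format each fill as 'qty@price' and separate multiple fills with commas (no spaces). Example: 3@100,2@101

After op 1 [order #1] limit_buy(price=104, qty=2): fills=none; bids=[#1:2@104] asks=[-]
After op 2 [order #2] limit_buy(price=101, qty=1): fills=none; bids=[#1:2@104 #2:1@101] asks=[-]
After op 3 [order #3] limit_sell(price=99, qty=6): fills=#1x#3:2@104 #2x#3:1@101; bids=[-] asks=[#3:3@99]
After op 4 cancel(order #3): fills=none; bids=[-] asks=[-]
After op 5 cancel(order #3): fills=none; bids=[-] asks=[-]
After op 6 [order #4] limit_buy(price=95, qty=1): fills=none; bids=[#4:1@95] asks=[-]
After op 7 [order #5] market_buy(qty=5): fills=none; bids=[#4:1@95] asks=[-]

Answer: 2@104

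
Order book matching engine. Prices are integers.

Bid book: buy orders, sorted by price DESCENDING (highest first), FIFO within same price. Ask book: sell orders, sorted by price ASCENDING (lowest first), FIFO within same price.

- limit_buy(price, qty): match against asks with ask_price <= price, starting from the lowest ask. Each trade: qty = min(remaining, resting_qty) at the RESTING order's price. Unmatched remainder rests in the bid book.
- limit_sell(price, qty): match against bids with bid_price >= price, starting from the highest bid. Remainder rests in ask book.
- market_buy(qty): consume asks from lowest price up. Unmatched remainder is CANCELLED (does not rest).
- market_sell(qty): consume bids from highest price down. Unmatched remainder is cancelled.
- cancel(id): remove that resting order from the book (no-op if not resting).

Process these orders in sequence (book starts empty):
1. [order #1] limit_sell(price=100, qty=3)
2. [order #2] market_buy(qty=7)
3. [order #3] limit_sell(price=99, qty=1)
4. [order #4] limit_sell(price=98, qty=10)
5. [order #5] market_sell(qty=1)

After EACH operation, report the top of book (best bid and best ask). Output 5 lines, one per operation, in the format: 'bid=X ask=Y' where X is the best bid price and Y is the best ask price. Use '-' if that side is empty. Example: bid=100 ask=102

Answer: bid=- ask=100
bid=- ask=-
bid=- ask=99
bid=- ask=98
bid=- ask=98

Derivation:
After op 1 [order #1] limit_sell(price=100, qty=3): fills=none; bids=[-] asks=[#1:3@100]
After op 2 [order #2] market_buy(qty=7): fills=#2x#1:3@100; bids=[-] asks=[-]
After op 3 [order #3] limit_sell(price=99, qty=1): fills=none; bids=[-] asks=[#3:1@99]
After op 4 [order #4] limit_sell(price=98, qty=10): fills=none; bids=[-] asks=[#4:10@98 #3:1@99]
After op 5 [order #5] market_sell(qty=1): fills=none; bids=[-] asks=[#4:10@98 #3:1@99]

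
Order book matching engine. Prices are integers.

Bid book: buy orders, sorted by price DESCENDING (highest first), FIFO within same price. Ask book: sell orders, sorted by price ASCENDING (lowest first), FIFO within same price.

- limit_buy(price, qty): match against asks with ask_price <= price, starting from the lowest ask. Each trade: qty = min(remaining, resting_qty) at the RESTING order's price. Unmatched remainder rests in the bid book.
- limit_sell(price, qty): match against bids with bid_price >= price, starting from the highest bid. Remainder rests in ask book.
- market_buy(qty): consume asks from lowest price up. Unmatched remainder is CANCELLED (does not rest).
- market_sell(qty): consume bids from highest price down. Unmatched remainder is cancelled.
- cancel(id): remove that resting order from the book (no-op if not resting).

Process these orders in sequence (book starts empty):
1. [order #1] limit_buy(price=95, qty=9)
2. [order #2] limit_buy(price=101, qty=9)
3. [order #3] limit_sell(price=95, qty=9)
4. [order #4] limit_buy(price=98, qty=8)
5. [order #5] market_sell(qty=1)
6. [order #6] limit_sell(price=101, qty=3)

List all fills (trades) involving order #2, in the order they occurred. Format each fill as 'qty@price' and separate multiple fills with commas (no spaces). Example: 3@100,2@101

After op 1 [order #1] limit_buy(price=95, qty=9): fills=none; bids=[#1:9@95] asks=[-]
After op 2 [order #2] limit_buy(price=101, qty=9): fills=none; bids=[#2:9@101 #1:9@95] asks=[-]
After op 3 [order #3] limit_sell(price=95, qty=9): fills=#2x#3:9@101; bids=[#1:9@95] asks=[-]
After op 4 [order #4] limit_buy(price=98, qty=8): fills=none; bids=[#4:8@98 #1:9@95] asks=[-]
After op 5 [order #5] market_sell(qty=1): fills=#4x#5:1@98; bids=[#4:7@98 #1:9@95] asks=[-]
After op 6 [order #6] limit_sell(price=101, qty=3): fills=none; bids=[#4:7@98 #1:9@95] asks=[#6:3@101]

Answer: 9@101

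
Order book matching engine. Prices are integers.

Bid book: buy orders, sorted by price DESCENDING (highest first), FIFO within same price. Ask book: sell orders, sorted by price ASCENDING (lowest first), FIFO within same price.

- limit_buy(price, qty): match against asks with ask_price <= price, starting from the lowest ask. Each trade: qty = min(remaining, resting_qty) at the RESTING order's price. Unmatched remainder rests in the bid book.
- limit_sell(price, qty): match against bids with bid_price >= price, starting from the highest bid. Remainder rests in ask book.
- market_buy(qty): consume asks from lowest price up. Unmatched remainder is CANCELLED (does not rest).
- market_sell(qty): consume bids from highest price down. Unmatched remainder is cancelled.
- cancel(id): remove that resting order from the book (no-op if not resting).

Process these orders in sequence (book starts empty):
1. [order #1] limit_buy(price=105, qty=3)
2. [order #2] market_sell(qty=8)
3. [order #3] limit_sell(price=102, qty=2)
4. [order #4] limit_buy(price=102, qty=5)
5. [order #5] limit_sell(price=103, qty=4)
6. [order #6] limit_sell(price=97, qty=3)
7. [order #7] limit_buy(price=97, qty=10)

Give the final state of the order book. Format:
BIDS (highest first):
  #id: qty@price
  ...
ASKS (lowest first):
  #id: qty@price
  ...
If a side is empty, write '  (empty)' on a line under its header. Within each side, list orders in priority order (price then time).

After op 1 [order #1] limit_buy(price=105, qty=3): fills=none; bids=[#1:3@105] asks=[-]
After op 2 [order #2] market_sell(qty=8): fills=#1x#2:3@105; bids=[-] asks=[-]
After op 3 [order #3] limit_sell(price=102, qty=2): fills=none; bids=[-] asks=[#3:2@102]
After op 4 [order #4] limit_buy(price=102, qty=5): fills=#4x#3:2@102; bids=[#4:3@102] asks=[-]
After op 5 [order #5] limit_sell(price=103, qty=4): fills=none; bids=[#4:3@102] asks=[#5:4@103]
After op 6 [order #6] limit_sell(price=97, qty=3): fills=#4x#6:3@102; bids=[-] asks=[#5:4@103]
After op 7 [order #7] limit_buy(price=97, qty=10): fills=none; bids=[#7:10@97] asks=[#5:4@103]

Answer: BIDS (highest first):
  #7: 10@97
ASKS (lowest first):
  #5: 4@103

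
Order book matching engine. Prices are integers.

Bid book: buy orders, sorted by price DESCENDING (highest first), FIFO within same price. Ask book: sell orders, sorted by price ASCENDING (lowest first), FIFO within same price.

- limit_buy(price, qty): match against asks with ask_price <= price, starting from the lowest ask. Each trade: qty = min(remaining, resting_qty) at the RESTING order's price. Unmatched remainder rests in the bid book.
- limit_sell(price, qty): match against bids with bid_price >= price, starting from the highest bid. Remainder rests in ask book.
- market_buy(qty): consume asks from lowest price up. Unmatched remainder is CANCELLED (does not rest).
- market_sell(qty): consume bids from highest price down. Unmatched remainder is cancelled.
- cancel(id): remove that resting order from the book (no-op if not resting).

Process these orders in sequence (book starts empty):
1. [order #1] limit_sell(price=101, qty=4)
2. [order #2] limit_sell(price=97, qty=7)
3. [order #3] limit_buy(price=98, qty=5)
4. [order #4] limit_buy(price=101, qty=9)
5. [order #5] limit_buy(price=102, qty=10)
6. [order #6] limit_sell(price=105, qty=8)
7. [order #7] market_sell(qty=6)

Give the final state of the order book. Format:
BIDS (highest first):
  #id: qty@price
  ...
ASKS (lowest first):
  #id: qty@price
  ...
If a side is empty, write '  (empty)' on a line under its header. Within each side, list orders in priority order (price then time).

Answer: BIDS (highest first):
  #5: 4@102
  #4: 3@101
ASKS (lowest first):
  #6: 8@105

Derivation:
After op 1 [order #1] limit_sell(price=101, qty=4): fills=none; bids=[-] asks=[#1:4@101]
After op 2 [order #2] limit_sell(price=97, qty=7): fills=none; bids=[-] asks=[#2:7@97 #1:4@101]
After op 3 [order #3] limit_buy(price=98, qty=5): fills=#3x#2:5@97; bids=[-] asks=[#2:2@97 #1:4@101]
After op 4 [order #4] limit_buy(price=101, qty=9): fills=#4x#2:2@97 #4x#1:4@101; bids=[#4:3@101] asks=[-]
After op 5 [order #5] limit_buy(price=102, qty=10): fills=none; bids=[#5:10@102 #4:3@101] asks=[-]
After op 6 [order #6] limit_sell(price=105, qty=8): fills=none; bids=[#5:10@102 #4:3@101] asks=[#6:8@105]
After op 7 [order #7] market_sell(qty=6): fills=#5x#7:6@102; bids=[#5:4@102 #4:3@101] asks=[#6:8@105]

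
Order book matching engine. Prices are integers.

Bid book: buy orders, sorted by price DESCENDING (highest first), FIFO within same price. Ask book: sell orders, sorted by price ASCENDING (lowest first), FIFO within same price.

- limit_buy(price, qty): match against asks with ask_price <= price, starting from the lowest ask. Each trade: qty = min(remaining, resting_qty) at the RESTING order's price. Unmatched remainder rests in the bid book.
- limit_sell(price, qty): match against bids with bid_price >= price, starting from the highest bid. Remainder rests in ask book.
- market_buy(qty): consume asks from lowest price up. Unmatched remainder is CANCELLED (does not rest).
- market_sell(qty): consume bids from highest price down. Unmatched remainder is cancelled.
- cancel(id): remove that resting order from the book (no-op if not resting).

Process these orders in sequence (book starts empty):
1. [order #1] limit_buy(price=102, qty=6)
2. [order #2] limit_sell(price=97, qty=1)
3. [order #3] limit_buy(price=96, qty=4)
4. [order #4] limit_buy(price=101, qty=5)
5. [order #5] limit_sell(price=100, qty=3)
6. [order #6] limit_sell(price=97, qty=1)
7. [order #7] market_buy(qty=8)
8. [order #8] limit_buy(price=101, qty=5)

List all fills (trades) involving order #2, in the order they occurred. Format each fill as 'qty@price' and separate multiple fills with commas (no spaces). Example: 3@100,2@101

After op 1 [order #1] limit_buy(price=102, qty=6): fills=none; bids=[#1:6@102] asks=[-]
After op 2 [order #2] limit_sell(price=97, qty=1): fills=#1x#2:1@102; bids=[#1:5@102] asks=[-]
After op 3 [order #3] limit_buy(price=96, qty=4): fills=none; bids=[#1:5@102 #3:4@96] asks=[-]
After op 4 [order #4] limit_buy(price=101, qty=5): fills=none; bids=[#1:5@102 #4:5@101 #3:4@96] asks=[-]
After op 5 [order #5] limit_sell(price=100, qty=3): fills=#1x#5:3@102; bids=[#1:2@102 #4:5@101 #3:4@96] asks=[-]
After op 6 [order #6] limit_sell(price=97, qty=1): fills=#1x#6:1@102; bids=[#1:1@102 #4:5@101 #3:4@96] asks=[-]
After op 7 [order #7] market_buy(qty=8): fills=none; bids=[#1:1@102 #4:5@101 #3:4@96] asks=[-]
After op 8 [order #8] limit_buy(price=101, qty=5): fills=none; bids=[#1:1@102 #4:5@101 #8:5@101 #3:4@96] asks=[-]

Answer: 1@102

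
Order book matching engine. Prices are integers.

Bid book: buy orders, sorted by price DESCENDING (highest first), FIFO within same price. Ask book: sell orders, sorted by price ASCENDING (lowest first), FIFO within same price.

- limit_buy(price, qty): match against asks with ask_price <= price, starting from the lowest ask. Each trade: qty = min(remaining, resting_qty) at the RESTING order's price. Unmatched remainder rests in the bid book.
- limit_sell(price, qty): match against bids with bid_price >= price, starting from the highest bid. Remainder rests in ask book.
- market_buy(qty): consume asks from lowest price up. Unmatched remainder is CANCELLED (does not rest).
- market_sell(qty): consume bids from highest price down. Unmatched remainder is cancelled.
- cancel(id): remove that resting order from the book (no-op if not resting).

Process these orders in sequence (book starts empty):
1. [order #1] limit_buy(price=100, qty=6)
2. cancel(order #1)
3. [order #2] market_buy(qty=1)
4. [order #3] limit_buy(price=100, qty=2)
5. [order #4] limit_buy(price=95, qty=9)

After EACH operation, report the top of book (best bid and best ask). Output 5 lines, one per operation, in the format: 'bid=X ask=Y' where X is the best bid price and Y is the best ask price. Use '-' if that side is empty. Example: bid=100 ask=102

After op 1 [order #1] limit_buy(price=100, qty=6): fills=none; bids=[#1:6@100] asks=[-]
After op 2 cancel(order #1): fills=none; bids=[-] asks=[-]
After op 3 [order #2] market_buy(qty=1): fills=none; bids=[-] asks=[-]
After op 4 [order #3] limit_buy(price=100, qty=2): fills=none; bids=[#3:2@100] asks=[-]
After op 5 [order #4] limit_buy(price=95, qty=9): fills=none; bids=[#3:2@100 #4:9@95] asks=[-]

Answer: bid=100 ask=-
bid=- ask=-
bid=- ask=-
bid=100 ask=-
bid=100 ask=-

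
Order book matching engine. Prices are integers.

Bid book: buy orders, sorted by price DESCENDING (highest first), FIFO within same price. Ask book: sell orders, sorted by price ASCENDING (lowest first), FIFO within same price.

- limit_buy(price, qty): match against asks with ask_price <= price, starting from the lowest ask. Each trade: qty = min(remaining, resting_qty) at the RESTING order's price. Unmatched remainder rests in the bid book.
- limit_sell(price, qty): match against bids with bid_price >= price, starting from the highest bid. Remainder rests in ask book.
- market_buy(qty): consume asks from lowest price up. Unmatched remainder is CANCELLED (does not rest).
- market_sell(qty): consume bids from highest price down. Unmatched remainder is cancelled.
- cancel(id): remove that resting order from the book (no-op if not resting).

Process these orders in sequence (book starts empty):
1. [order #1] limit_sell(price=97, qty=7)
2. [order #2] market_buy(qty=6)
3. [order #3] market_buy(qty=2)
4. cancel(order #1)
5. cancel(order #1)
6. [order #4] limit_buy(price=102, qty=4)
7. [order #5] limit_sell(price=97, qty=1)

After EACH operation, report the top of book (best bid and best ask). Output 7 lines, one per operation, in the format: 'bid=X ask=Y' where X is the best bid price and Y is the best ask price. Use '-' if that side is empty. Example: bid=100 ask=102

After op 1 [order #1] limit_sell(price=97, qty=7): fills=none; bids=[-] asks=[#1:7@97]
After op 2 [order #2] market_buy(qty=6): fills=#2x#1:6@97; bids=[-] asks=[#1:1@97]
After op 3 [order #3] market_buy(qty=2): fills=#3x#1:1@97; bids=[-] asks=[-]
After op 4 cancel(order #1): fills=none; bids=[-] asks=[-]
After op 5 cancel(order #1): fills=none; bids=[-] asks=[-]
After op 6 [order #4] limit_buy(price=102, qty=4): fills=none; bids=[#4:4@102] asks=[-]
After op 7 [order #5] limit_sell(price=97, qty=1): fills=#4x#5:1@102; bids=[#4:3@102] asks=[-]

Answer: bid=- ask=97
bid=- ask=97
bid=- ask=-
bid=- ask=-
bid=- ask=-
bid=102 ask=-
bid=102 ask=-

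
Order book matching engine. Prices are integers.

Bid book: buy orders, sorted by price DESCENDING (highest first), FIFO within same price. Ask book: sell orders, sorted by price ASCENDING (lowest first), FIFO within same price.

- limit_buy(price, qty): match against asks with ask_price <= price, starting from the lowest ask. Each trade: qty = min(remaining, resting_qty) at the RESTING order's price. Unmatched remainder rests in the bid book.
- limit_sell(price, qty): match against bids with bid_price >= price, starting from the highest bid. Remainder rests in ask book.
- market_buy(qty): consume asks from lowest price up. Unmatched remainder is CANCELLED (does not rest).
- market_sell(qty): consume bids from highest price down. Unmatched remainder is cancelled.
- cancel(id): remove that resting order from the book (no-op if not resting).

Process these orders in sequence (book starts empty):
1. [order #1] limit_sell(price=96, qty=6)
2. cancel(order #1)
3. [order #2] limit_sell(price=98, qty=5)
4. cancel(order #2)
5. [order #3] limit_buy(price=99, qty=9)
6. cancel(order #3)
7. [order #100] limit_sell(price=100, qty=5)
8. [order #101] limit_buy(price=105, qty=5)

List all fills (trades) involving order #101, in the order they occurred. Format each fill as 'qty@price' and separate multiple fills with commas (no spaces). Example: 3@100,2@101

Answer: 5@100

Derivation:
After op 1 [order #1] limit_sell(price=96, qty=6): fills=none; bids=[-] asks=[#1:6@96]
After op 2 cancel(order #1): fills=none; bids=[-] asks=[-]
After op 3 [order #2] limit_sell(price=98, qty=5): fills=none; bids=[-] asks=[#2:5@98]
After op 4 cancel(order #2): fills=none; bids=[-] asks=[-]
After op 5 [order #3] limit_buy(price=99, qty=9): fills=none; bids=[#3:9@99] asks=[-]
After op 6 cancel(order #3): fills=none; bids=[-] asks=[-]
After op 7 [order #100] limit_sell(price=100, qty=5): fills=none; bids=[-] asks=[#100:5@100]
After op 8 [order #101] limit_buy(price=105, qty=5): fills=#101x#100:5@100; bids=[-] asks=[-]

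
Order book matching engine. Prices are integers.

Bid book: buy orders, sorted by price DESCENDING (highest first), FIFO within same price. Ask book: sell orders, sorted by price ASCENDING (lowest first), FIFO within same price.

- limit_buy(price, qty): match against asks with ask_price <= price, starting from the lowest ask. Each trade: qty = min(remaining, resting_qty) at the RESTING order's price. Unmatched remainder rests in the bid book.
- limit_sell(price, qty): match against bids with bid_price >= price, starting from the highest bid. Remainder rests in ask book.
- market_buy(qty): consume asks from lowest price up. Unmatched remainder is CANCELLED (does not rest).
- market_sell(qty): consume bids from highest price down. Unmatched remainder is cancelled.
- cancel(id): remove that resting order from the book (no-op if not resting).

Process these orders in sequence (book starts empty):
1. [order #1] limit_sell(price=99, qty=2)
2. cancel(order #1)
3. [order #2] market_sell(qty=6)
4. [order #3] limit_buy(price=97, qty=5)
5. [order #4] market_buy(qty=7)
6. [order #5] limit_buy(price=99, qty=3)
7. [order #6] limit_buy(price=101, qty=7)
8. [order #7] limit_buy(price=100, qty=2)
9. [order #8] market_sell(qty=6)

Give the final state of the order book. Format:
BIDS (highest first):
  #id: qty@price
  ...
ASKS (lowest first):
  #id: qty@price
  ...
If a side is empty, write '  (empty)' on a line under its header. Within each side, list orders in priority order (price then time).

After op 1 [order #1] limit_sell(price=99, qty=2): fills=none; bids=[-] asks=[#1:2@99]
After op 2 cancel(order #1): fills=none; bids=[-] asks=[-]
After op 3 [order #2] market_sell(qty=6): fills=none; bids=[-] asks=[-]
After op 4 [order #3] limit_buy(price=97, qty=5): fills=none; bids=[#3:5@97] asks=[-]
After op 5 [order #4] market_buy(qty=7): fills=none; bids=[#3:5@97] asks=[-]
After op 6 [order #5] limit_buy(price=99, qty=3): fills=none; bids=[#5:3@99 #3:5@97] asks=[-]
After op 7 [order #6] limit_buy(price=101, qty=7): fills=none; bids=[#6:7@101 #5:3@99 #3:5@97] asks=[-]
After op 8 [order #7] limit_buy(price=100, qty=2): fills=none; bids=[#6:7@101 #7:2@100 #5:3@99 #3:5@97] asks=[-]
After op 9 [order #8] market_sell(qty=6): fills=#6x#8:6@101; bids=[#6:1@101 #7:2@100 #5:3@99 #3:5@97] asks=[-]

Answer: BIDS (highest first):
  #6: 1@101
  #7: 2@100
  #5: 3@99
  #3: 5@97
ASKS (lowest first):
  (empty)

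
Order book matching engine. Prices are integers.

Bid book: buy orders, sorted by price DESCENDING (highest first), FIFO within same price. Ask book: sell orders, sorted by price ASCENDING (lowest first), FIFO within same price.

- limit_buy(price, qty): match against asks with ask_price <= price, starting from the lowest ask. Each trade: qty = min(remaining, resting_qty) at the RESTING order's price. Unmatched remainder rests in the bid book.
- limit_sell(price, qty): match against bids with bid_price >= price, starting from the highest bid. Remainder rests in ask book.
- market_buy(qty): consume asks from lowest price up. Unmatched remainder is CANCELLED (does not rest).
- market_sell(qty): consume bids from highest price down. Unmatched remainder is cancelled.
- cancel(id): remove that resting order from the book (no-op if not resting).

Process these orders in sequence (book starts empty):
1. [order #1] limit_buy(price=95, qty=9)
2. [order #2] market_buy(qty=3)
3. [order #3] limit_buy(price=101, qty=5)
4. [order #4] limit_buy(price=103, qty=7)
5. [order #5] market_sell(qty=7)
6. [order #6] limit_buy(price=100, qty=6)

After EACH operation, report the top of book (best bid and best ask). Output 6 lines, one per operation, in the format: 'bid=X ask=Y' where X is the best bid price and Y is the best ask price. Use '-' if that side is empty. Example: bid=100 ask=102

Answer: bid=95 ask=-
bid=95 ask=-
bid=101 ask=-
bid=103 ask=-
bid=101 ask=-
bid=101 ask=-

Derivation:
After op 1 [order #1] limit_buy(price=95, qty=9): fills=none; bids=[#1:9@95] asks=[-]
After op 2 [order #2] market_buy(qty=3): fills=none; bids=[#1:9@95] asks=[-]
After op 3 [order #3] limit_buy(price=101, qty=5): fills=none; bids=[#3:5@101 #1:9@95] asks=[-]
After op 4 [order #4] limit_buy(price=103, qty=7): fills=none; bids=[#4:7@103 #3:5@101 #1:9@95] asks=[-]
After op 5 [order #5] market_sell(qty=7): fills=#4x#5:7@103; bids=[#3:5@101 #1:9@95] asks=[-]
After op 6 [order #6] limit_buy(price=100, qty=6): fills=none; bids=[#3:5@101 #6:6@100 #1:9@95] asks=[-]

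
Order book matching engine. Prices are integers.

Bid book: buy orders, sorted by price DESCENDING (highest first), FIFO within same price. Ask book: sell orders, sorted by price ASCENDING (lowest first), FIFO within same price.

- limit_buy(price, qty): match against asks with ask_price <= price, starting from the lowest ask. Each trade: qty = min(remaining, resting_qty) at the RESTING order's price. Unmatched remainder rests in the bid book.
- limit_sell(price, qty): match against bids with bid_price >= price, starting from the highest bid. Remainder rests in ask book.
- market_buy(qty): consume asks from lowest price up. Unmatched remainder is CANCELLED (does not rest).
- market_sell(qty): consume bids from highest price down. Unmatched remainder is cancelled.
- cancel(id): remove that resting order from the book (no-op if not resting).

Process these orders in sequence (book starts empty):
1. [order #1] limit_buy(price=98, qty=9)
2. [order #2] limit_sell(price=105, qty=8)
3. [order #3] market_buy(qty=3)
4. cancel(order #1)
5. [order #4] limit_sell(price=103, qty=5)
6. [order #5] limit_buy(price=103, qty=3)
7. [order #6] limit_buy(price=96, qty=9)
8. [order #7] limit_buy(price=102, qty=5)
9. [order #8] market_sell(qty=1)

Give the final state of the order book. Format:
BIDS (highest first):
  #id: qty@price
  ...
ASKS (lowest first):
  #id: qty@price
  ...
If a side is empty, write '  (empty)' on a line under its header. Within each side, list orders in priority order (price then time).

Answer: BIDS (highest first):
  #7: 4@102
  #6: 9@96
ASKS (lowest first):
  #4: 2@103
  #2: 5@105

Derivation:
After op 1 [order #1] limit_buy(price=98, qty=9): fills=none; bids=[#1:9@98] asks=[-]
After op 2 [order #2] limit_sell(price=105, qty=8): fills=none; bids=[#1:9@98] asks=[#2:8@105]
After op 3 [order #3] market_buy(qty=3): fills=#3x#2:3@105; bids=[#1:9@98] asks=[#2:5@105]
After op 4 cancel(order #1): fills=none; bids=[-] asks=[#2:5@105]
After op 5 [order #4] limit_sell(price=103, qty=5): fills=none; bids=[-] asks=[#4:5@103 #2:5@105]
After op 6 [order #5] limit_buy(price=103, qty=3): fills=#5x#4:3@103; bids=[-] asks=[#4:2@103 #2:5@105]
After op 7 [order #6] limit_buy(price=96, qty=9): fills=none; bids=[#6:9@96] asks=[#4:2@103 #2:5@105]
After op 8 [order #7] limit_buy(price=102, qty=5): fills=none; bids=[#7:5@102 #6:9@96] asks=[#4:2@103 #2:5@105]
After op 9 [order #8] market_sell(qty=1): fills=#7x#8:1@102; bids=[#7:4@102 #6:9@96] asks=[#4:2@103 #2:5@105]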